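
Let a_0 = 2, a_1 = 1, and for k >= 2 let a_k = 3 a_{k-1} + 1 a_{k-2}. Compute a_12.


Iterating the recurrence forward:
a_0 = 2
a_1 = 1
a_2 = 3*1 + 1*2 = 5
a_3 = 3*5 + 1*1 = 16
a_4 = 3*16 + 1*5 = 53
a_5 = 3*53 + 1*16 = 175
a_6 = 3*175 + 1*53 = 578
a_7 = 3*578 + 1*175 = 1909
a_8 = 3*1909 + 1*578 = 6305
a_9 = 3*6305 + 1*1909 = 20824
a_10 = 3*20824 + 1*6305 = 68777
a_11 = 3*68777 + 1*20824 = 227155
a_12 = 3*227155 + 1*68777 = 750242
So a_12 = 750242.

750242


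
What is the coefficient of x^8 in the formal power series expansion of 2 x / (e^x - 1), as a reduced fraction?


The exponential generating function for Bernoulli numbers is
x / (e^x - 1) = sum_{k>=0} B_k x^k / k!.
So the coefficient of x^8 in 2 x / (e^x - 1) is 2 B_8 / 8!.
Computing: B_8 = -1/30, 8! = 40320, giving
2 * -1/30 / 40320 = -1/604800.

-1/604800


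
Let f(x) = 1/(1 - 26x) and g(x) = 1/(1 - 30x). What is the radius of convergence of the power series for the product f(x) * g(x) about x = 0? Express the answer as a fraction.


The radius of 1/(1 - 26x) is 1/26 (nearest singularity at x = 1/26), and the radius of 1/(1 - 30x) is 1/30.
The product f(x)*g(x) = 1/((1 - 26x)(1 - 30x)) has singularities at both 1/26 and 1/30, so its radius of convergence is the distance to the nearest one:
min(1/26, 1/30) = 1/30.

1/30


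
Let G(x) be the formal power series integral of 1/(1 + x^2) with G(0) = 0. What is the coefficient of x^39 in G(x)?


1/(1 + x^2) = sum_{j>=0} (-1)^j x^(2j). Integrating termwise with G(0) = 0:
G(x) = sum_{j>=0} (-1)^j x^(2j+1) / (2j+1) = arctan(x).
Only odd powers are nonzero. For x^39 write 39 = 2*19 + 1, giving
(-1)^19 / 39 = -1/39 = -1/39.

-1/39


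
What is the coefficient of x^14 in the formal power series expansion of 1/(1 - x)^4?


The negative binomial / multiset identity is
1/(1 - x)^r = sum_{k>=0} C(k + r - 1, r - 1) x^k.
Here r = 4 and k = 14, so the coefficient is
C(14 + 3, 3) = C(17, 3)
= 680

680


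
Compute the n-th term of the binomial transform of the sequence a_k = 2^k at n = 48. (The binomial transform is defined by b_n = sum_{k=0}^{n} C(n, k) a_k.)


With a_k = 2^k, b_n = sum_{k=0}^{n} C(n, k) 2^k = (1 + 2)^n by the binomial theorem.
For n = 48: (1 + 2)^48 = 3^48 = 79766443076872509863361.

79766443076872509863361


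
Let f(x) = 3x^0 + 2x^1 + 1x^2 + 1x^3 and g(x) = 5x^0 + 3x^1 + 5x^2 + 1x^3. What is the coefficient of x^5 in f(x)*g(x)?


Cauchy product at x^5:
1*1 + 1*5
= 6

6


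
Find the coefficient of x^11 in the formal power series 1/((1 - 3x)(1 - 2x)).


By partial fractions or Cauchy convolution:
The coefficient equals sum_{k=0}^{11} 3^k * 2^(11-k).
= 527345

527345


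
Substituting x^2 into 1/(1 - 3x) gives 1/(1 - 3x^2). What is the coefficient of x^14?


The coefficient of x^(2m) in 1/(1 - 3x^2) is 3^m.
With n = 14 = 2*7, the coefficient is 3^7 = 2187.

2187


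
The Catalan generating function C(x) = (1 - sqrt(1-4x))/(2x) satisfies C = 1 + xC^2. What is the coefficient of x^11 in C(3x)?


Substituting x -> 3x scales the n-th coefficient by 3^n, so [x^11] C(3x) = 3^11 * C_11.
C_11 = C(2*11, 11)/(12) = 705432/12 = 58786.
So 3^11 * 58786 = 177147 * 58786 = 10413763542.

10413763542


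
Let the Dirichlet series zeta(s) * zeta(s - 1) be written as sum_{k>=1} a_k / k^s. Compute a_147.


Convolution gives a_k = sum_{d | k} d * 1 = sum_{d | k} d = sigma(k), the sum of positive divisors of k.
For k = 147, the divisors are 1, 3, 7, 21, 49, 147, so
sigma(147) = 1 + 3 + 7 + 21 + 49 + 147 = 228.

228


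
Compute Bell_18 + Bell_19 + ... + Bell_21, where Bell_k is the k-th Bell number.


Recall Bell_k counts set partitions of a k-set (with Bell_0 = 1 by convention).
Bell_18 through Bell_21: 682076806159, 5832742205057, 51724158235372, 474869816156751
Sum = 682076806159 + 5832742205057 + 51724158235372 + 474869816156751 = 533108793403339.

533108793403339


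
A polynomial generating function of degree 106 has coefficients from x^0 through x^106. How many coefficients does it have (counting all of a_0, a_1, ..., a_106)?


A polynomial of degree 106 takes the form a_0 + a_1 x + ... + a_106 x^106.
The number of coefficients is 106 + 1 = 107.

107


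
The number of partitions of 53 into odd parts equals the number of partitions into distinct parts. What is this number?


Computing partitions of 53 into odd parts (1, 3, 5, ...):
Using the generating function prod_{k>=0} 1/(1-x^(2k+1)),
the count is 5120

5120


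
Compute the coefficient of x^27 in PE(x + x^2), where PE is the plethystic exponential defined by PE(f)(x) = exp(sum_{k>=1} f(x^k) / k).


With f(x) = x + x^2, the exponent is sum_{k>=1} (x^k + x^(2k)) / k = -ln(1 - x) - ln(1 - x^2). Exponentiating:
PE(x + x^2) = 1 / ((1 - x)(1 - x^2)).
This is the generating function for partitions of n into parts of size 1 or 2. The number of 2's can be any j in 0..13, and the rest are 1's, so
[x^27] = floor(27/2) + 1 = 14.

14


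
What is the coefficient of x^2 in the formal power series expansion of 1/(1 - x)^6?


The expansion 1/(1 - x)^r = sum_{k>=0} C(k + r - 1, r - 1) x^k follows from the multiset / negative-binomial theorem (or from repeated differentiation of the geometric series).
For r = 6 and k = 2:
C(7, 5) = 5040 / (120 * 2) = 21.

21


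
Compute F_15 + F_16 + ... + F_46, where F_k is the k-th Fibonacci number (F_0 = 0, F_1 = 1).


Use the identity sum_{k=0}^{N} F_k = F_{N+2} - 1 (which follows from F_{k+2} - F_{k+1} = F_k). Then
sum_{k=15}^{46} F_k = (F_{48} - 1) - (F_{16} - 1) = F_{48} - F_{16}.
Computing: F_{48} = 4807526976, F_{16} = 987, so
Sum = 4807526976 - 987 = 4807525989.

4807525989


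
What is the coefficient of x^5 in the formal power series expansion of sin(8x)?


The Maclaurin series is sin(t) = sum_{k>=0} (-1)^k t^(2k+1) / (2k+1)!, so substituting t = 8x, only odd powers of x are nonzero, with coefficient of x^(2k+1) equal to (-1)^k 8^(2k+1) / (2k+1)!.
Write 5 = 2*2 + 1, giving the coefficient (-1)^2 * 8^5 / 5! = 32768/120 = 4096/15.

4096/15


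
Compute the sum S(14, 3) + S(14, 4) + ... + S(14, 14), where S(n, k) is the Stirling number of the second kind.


By definition, S(n, k) counts partitions of an n-set into exactly k nonempty blocks.
Computing row n = 14 for k = 3..14:
S(14, k): 788970, 10391745, 40075035, 63436373, 49329280, 20912320, 5135130, 752752, 66066, 3367, 91, 1
Sum = 190891130.

190891130


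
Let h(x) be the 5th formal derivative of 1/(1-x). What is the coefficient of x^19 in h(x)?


Differentiating 5 times: d^5/dx^5 [1/(1-x)] = 5!/(1-x)^6.
The expansion 1/(1-x)^6 = sum_{k>=0} C(k+5, 5) x^k, so the coefficient of x^n in 5!/(1-x)^6 is 5! * C(n+5, 5).
For n = 19: 120 * C(24, 5) = 120 * 42504 = 5100480

5100480


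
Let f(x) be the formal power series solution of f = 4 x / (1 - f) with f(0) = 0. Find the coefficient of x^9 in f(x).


Apply Lagrange inversion: f = 4 x * phi(f) with phi(t) = 1/(1 - t), so
[x^n] f = 4^n * (1/n) [t^(n-1)] phi(t)^n = 4^n * (1/n) [t^(n-1)] (1 - t)^(-n) = 4^n * (1/n) C(2n - 2, n - 1) = 4^n * C_{n-1}.
For n = 9: C_8 = C(16, 8) / 9 = 12870/9 = 1430.
With the 4^9 = 262144 factor, the coefficient is 262144 * 1430 = 374865920.

374865920


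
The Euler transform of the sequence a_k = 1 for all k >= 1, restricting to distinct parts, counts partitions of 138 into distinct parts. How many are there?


Partitions of 138 into distinct parts can be computed via generating function.
Product (1+x)(1+x^2)(1+x^3)...
The coefficient of x^138 = 8334326

8334326


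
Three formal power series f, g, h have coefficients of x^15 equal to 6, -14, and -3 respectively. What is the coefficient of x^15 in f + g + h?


Series addition is componentwise:
6 + -14 + -3
= -11

-11


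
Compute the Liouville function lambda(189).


The Liouville function is lambda(k) = (-1)^Omega(k), where Omega(k) counts the prime factors of k with multiplicity.
Factoring: 189 = 3 * 3 * 3 * 7, so Omega(189) = 4.
lambda(189) = (-1)^4 = 1.

1


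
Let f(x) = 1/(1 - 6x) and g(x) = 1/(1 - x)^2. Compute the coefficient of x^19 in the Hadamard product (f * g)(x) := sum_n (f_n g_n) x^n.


f has coefficients f_k = 6^k. For g = 1/(1 - x)^2 the coefficient is g_k = C(k + 1, 1) = k + 1. The Hadamard coefficient is (f * g)_k = 6^k * (k + 1).
For k = 19: 6^19 * 20 = 609359740010496 * 20 = 12187194800209920.

12187194800209920


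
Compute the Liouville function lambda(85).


The Liouville function is lambda(k) = (-1)^Omega(k), where Omega(k) counts the prime factors of k with multiplicity.
Factoring: 85 = 5 * 17, so Omega(85) = 2.
lambda(85) = (-1)^2 = 1.

1


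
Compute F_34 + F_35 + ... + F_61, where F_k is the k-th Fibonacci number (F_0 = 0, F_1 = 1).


Use the identity sum_{k=0}^{N} F_k = F_{N+2} - 1 (which follows from F_{k+2} - F_{k+1} = F_k). Then
sum_{k=34}^{61} F_k = (F_{63} - 1) - (F_{35} - 1) = F_{63} - F_{35}.
Computing: F_{63} = 6557470319842, F_{35} = 9227465, so
Sum = 6557470319842 - 9227465 = 6557461092377.

6557461092377


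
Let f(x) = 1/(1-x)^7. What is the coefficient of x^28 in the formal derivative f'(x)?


Differentiate: d/dx [ 1/(1-x)^r ] = r / (1-x)^(r+1).
Here r = 7, so f'(x) = 7 / (1-x)^8.
The expansion of 1/(1-x)^(r+1) has coefficient of x^n equal to C(n+r, r).
So the coefficient of x^28 in f'(x) is
7 * C(35, 7) = 7 * 6724520 = 47071640

47071640


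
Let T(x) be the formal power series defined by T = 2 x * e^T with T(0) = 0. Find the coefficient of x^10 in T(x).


Apply the Lagrange inversion formula: if T = 2 x * phi(T) with phi(t) = e^t, then
[x^n] T = 2^n * (1/n) [t^(n-1)] phi(t)^n = 2^n * (1/n) [t^(n-1)] e^(n t) = 2^n * (1/n) * n^(n-1) / (n-1)! = 2^n * n^(n-1) / n!.
When c = 1 this is the Cayley count of rooted labeled trees on n vertices, divided by n!.
For n = 10: 2^10 * 10^9 / 10! = 1024 * 1000000000/3628800 = 160000000/567.

160000000/567


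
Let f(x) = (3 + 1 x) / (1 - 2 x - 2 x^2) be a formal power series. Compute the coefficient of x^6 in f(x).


Write f(x) = sum_{k>=0} a_k x^k. Multiplying both sides by 1 - 2 x - 2 x^2 gives
(1 - 2 x - 2 x^2) sum_{k>=0} a_k x^k = 3 + 1 x.
Matching coefficients:
 x^0: a_0 = 3
 x^1: a_1 - 2 a_0 = 1  =>  a_1 = 2*3 + 1 = 7
 x^k (k >= 2): a_k = 2 a_{k-1} + 2 a_{k-2}.
Iterating: a_2 = 20, a_3 = 54, a_4 = 148, a_5 = 404, a_6 = 1104.
So the coefficient of x^6 is 1104.

1104


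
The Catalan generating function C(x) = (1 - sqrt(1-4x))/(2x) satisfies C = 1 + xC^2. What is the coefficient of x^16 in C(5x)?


Substituting x -> 5x scales the n-th coefficient by 5^n, so [x^16] C(5x) = 5^16 * C_16.
C_16 = C(2*16, 16)/(17) = 601080390/17 = 35357670.
So 5^16 * 35357670 = 152587890625 * 35357670 = 5395152282714843750.

5395152282714843750


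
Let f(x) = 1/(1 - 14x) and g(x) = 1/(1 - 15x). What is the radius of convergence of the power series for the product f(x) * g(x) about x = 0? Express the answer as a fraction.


The radius of 1/(1 - 14x) is 1/14 (nearest singularity at x = 1/14), and the radius of 1/(1 - 15x) is 1/15.
The product f(x)*g(x) = 1/((1 - 14x)(1 - 15x)) has singularities at both 1/14 and 1/15, so its radius of convergence is the distance to the nearest one:
min(1/14, 1/15) = 1/15.

1/15


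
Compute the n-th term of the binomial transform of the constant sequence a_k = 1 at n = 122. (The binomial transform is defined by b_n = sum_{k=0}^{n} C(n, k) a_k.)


With a_k = 1 for all k, b_n = sum_{k=0}^{n} C(n, k) = 2^n by the binomial theorem.
For n = 122: 2^122 = 5316911983139663491615228241121378304.

5316911983139663491615228241121378304


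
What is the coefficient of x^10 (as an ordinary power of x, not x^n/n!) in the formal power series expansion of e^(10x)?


The exponential series is e^y = sum_{k>=0} y^k / k!. Substituting y = 10x gives
e^(10x) = sum_{k>=0} 10^k x^k / k!.
So the coefficient of x^n is a^n/n! with a = 10, n = 10:
10^10 / 10! = 10000000000/3628800 = 1562500/567

1562500/567


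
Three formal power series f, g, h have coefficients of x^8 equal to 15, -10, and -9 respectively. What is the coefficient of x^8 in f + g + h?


Series addition is componentwise:
15 + -10 + -9
= -4

-4


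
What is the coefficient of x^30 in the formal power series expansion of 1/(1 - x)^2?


The negative binomial / multiset identity is
1/(1 - x)^r = sum_{k>=0} C(k + r - 1, r - 1) x^k.
Here r = 2 and k = 30, so the coefficient is
C(30 + 1, 1) = C(31, 1)
= 31

31


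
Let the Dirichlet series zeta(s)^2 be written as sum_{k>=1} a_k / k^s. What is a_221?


The Dirichlet convolution of the constant function 1 with itself gives (1 * 1)(k) = sum_{d | k} 1 = d(k), the number of positive divisors of k.
Since zeta(s) = sum_{k>=1} 1/k^s, we have zeta(s)^2 = sum_{k>=1} d(k)/k^s, so a_k = d(k).
For k = 221: the divisors are 1, 13, 17, 221.
Count = 4.

4


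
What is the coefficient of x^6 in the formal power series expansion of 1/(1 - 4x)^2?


The general identity 1/(1 - c x)^r = sum_{k>=0} c^k C(k + r - 1, r - 1) x^k follows by substituting y = c x into 1/(1 - y)^r = sum_{k>=0} C(k + r - 1, r - 1) y^k.
For c = 4, r = 2, k = 6:
4^6 * C(7, 1) = 4096 * 7 = 28672.

28672


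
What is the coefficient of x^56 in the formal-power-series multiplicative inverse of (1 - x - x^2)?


Let the inverse be f(x) = sum_{k>=0} a_k x^k. From f(x) * (1 - x - x^2) = 1 and matching coefficients:
 x^0: a_0 = 1.
 x^1: a_1 - a_0 = 0, so a_1 = 1.
 x^k (k >= 2): a_k - a_{k-1} - a_{k-2} = 0, i.e. a_k = a_{k-1} + a_{k-2}.
This is the Fibonacci-type recurrence shifted so that a_0 = a_1 = 1.
Iterating: a_0=1, a_1=1, a_2=2, a_3=3, a_4=5, a_5=8, a_6=13, a_7=21, a_8=34, a_9=55, ...
a_56 = 365435296162.

365435296162


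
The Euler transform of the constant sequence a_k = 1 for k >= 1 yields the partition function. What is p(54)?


The Euler transform converts the sequence a_k = 1 into the number of integer partitions.
Using the recurrence or dynamic programming:
p(54) = 386155

386155


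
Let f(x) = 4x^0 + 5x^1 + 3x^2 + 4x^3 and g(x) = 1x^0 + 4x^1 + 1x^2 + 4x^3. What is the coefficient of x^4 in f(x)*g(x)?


Cauchy product at x^4:
5*4 + 3*1 + 4*4
= 39

39


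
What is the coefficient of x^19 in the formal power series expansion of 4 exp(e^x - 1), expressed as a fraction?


exp(e^x - 1) is the exponential generating function for the Bell numbers Bell_k: exp(e^x - 1) = sum_{k>=0} Bell_k x^k / k!.
So the coefficient of x^19 in 4 exp(e^x - 1) is 4 Bell_19 / 19!.
Computing: Bell_19 = 5832742205057 and 19! = 121645100408832000, giving
4 * 5832742205057/121645100408832000 = 5832742205057/30411275102208000.

5832742205057/30411275102208000


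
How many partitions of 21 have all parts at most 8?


Using the generating function (1-x)^(-1)(1-x^2)^(-1)...(1-x^8)^(-1),
the coefficient of x^21 counts these restricted partitions.
Result = 525

525


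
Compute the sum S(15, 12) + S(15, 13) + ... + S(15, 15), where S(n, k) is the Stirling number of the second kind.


By definition, S(n, k) counts partitions of an n-set into exactly k nonempty blocks.
Computing row n = 15 for k = 12..15:
S(15, k): 106470, 4550, 105, 1
Sum = 111126.

111126


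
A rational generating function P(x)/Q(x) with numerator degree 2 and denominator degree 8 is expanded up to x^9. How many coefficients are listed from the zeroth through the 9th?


Expanding up to x^9 gives the coefficients for x^0, x^1, ..., x^9.
That is 9 + 1 = 10 coefficients in total.

10


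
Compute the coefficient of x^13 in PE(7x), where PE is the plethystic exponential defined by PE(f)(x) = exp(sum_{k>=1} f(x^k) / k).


With f(x) = 7x, the exponent is sum_{k>=1} 7 x^k / k = 7 * (-ln(1 - x)). Exponentiating:
PE(7x) = exp(-7 ln(1 - x)) = 1/(1 - x)^7.
By the negative binomial expansion, [x^n] 1/(1 - x)^7 = C(n + 6, 6).
For n = 13: C(19, 6) = 27132.

27132


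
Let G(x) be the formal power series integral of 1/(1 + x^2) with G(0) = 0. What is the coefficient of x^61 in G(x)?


1/(1 + x^2) = sum_{j>=0} (-1)^j x^(2j). Integrating termwise with G(0) = 0:
G(x) = sum_{j>=0} (-1)^j x^(2j+1) / (2j+1) = arctan(x).
Only odd powers are nonzero. For x^61 write 61 = 2*30 + 1, giving
(-1)^30 / 61 = 1/61 = 1/61.

1/61


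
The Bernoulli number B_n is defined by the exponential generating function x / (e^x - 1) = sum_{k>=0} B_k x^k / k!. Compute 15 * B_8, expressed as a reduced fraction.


Bernoulli numbers can also be computed recursively via B_0 = 1 and sum_{j=0}^{m} C(m+1, j) B_j = 0 for m >= 1. Odd-index Bernoulli numbers vanish for k >= 3.
Computing B_8 = -1/30, so 15 * B_8 = 15 * -1/30 = -1/2.

-1/2


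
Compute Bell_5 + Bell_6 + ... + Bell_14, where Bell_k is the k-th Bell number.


Recall Bell_k counts set partitions of a k-set (with Bell_0 = 1 by convention).
Bell_5 through Bell_14: 52, 203, 877, 4140, 21147, 115975, 678570, 4213597, 27644437, 190899322
Sum = 52 + 203 + 877 + 4140 + 21147 + 115975 + 678570 + 4213597 + 27644437 + 190899322 = 223578320.

223578320


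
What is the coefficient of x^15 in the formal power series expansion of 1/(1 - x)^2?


The negative binomial / multiset identity is
1/(1 - x)^r = sum_{k>=0} C(k + r - 1, r - 1) x^k.
Here r = 2 and k = 15, so the coefficient is
C(15 + 1, 1) = C(16, 1)
= 16

16


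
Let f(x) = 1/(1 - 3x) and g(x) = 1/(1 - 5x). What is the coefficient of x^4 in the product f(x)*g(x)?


The coefficient of x^n in f*g is the Cauchy product: sum_{k=0}^{n} a^k * b^(n-k).
With a=3, b=5, n=4:
sum_{k=0}^{4} 3^k * 5^(4-k)
= 1441

1441


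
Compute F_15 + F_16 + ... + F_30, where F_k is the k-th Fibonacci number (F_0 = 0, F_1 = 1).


Use the identity sum_{k=0}^{N} F_k = F_{N+2} - 1 (which follows from F_{k+2} - F_{k+1} = F_k). Then
sum_{k=15}^{30} F_k = (F_{32} - 1) - (F_{16} - 1) = F_{32} - F_{16}.
Computing: F_{32} = 2178309, F_{16} = 987, so
Sum = 2178309 - 987 = 2177322.

2177322


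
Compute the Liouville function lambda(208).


The Liouville function is lambda(k) = (-1)^Omega(k), where Omega(k) counts the prime factors of k with multiplicity.
Factoring: 208 = 2 * 2 * 2 * 2 * 13, so Omega(208) = 5.
lambda(208) = (-1)^5 = -1.

-1


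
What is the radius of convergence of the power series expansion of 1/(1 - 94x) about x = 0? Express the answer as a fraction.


Expanding 1/(1 - 94x) = sum_{k>=0} 94^k x^k, the series converges when |94x| < 1, i.e., |x| < 1/94.
So the radius of convergence is 1/94 = 1/94.

1/94


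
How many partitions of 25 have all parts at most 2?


Using the generating function (1-x)^(-1)(1-x^2)^(-1),
the coefficient of x^25 counts these restricted partitions.
Result = 13

13


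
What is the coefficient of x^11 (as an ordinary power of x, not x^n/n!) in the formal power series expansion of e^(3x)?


The exponential series is e^y = sum_{k>=0} y^k / k!. Substituting y = 3x gives
e^(3x) = sum_{k>=0} 3^k x^k / k!.
So the coefficient of x^n is a^n/n! with a = 3, n = 11:
3^11 / 11! = 177147/39916800 = 2187/492800

2187/492800


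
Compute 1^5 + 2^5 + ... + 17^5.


This power sum has a closed form given by Faulhaber's formula
sum_{k=1}^{m} k^p = (1 / (p + 1)) * sum_{j=0}^{p} C(p + 1, j) B_j m^(p + 1 - j),
but for small m direct computation is fastest:
1 + 32 + 243 + 1024 + 3125 + 7776 + 16807 + 32768 + 59049 + 100000 + 161051 + 248832 + 371293 + 537824 + 759375 + 1048576 + 1419857 = 4767633.

4767633


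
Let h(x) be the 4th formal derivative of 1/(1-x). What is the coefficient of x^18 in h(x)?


Differentiating 4 times: d^4/dx^4 [1/(1-x)] = 4!/(1-x)^5.
The expansion 1/(1-x)^5 = sum_{k>=0} C(k+4, 4) x^k, so the coefficient of x^n in 4!/(1-x)^5 is 4! * C(n+4, 4).
For n = 18: 24 * C(22, 4) = 24 * 7315 = 175560

175560


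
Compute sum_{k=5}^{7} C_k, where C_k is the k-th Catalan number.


C_5 through C_7: 42, 132, 429
Sum = 42 + 132 + 429
= 603

603


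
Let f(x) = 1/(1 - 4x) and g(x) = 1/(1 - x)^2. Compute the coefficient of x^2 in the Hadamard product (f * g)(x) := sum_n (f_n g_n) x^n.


f has coefficients f_k = 4^k. For g = 1/(1 - x)^2 the coefficient is g_k = C(k + 1, 1) = k + 1. The Hadamard coefficient is (f * g)_k = 4^k * (k + 1).
For k = 2: 4^2 * 3 = 16 * 3 = 48.

48


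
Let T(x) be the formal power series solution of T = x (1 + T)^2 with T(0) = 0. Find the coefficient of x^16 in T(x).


Apply the Lagrange inversion formula: if T = x * phi(T) with phi(t) = (1 + t)^2, then [x^n] T = (1/n) [t^(n-1)] phi(t)^n = (1/n) [t^(n-1)] (1 + t)^(2n) = (1/n) C(2n, n-1).
Using the identity C(2n, n-1) = C(2n, n) * n / (n+1), the unscaled factor equals C(2n, n) / (n+1) = C_n, the n-th Catalan number.
For n = 16: C_16 = C(32, 16) / 17 = 601080390/17 = 35357670 = 35357670.

35357670


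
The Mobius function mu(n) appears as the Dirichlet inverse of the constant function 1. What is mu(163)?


163 = 163 (all distinct primes).
mu(163) = (-1)^1 = -1

-1


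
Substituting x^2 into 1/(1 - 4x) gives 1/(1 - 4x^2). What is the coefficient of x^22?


The coefficient of x^(2m) in 1/(1 - 4x^2) is 4^m.
With n = 22 = 2*11, the coefficient is 4^11 = 4194304.

4194304


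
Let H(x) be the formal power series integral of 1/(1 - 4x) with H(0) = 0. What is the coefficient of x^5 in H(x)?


1/(1 - 4x) = sum_{k>=0} 4^k x^k. Integrating termwise with H(0) = 0:
H(x) = sum_{k>=0} 4^k x^(k+1) / (k+1) = sum_{m>=1} 4^(m-1) x^m / m.
For m = 5: 4^4/5 = 256/5 = 256/5.

256/5


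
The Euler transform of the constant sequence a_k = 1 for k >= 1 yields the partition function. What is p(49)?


The Euler transform converts the sequence a_k = 1 into the number of integer partitions.
Using the recurrence or dynamic programming:
p(49) = 173525

173525


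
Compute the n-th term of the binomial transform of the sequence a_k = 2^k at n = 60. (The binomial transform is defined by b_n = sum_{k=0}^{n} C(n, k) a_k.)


With a_k = 2^k, b_n = sum_{k=0}^{n} C(n, k) 2^k = (1 + 2)^n by the binomial theorem.
For n = 60: (1 + 2)^60 = 3^60 = 42391158275216203514294433201.

42391158275216203514294433201


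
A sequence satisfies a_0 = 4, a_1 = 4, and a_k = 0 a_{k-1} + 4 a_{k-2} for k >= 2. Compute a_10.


The characteristic equation is t^2 - 0 t - 4 = 0, with roots r_1 = 2 and r_2 = -2 (so c_1 = r_1 + r_2, c_2 = -r_1 r_2 as required).
One can use the closed form a_n = A r_1^n + B r_2^n, but direct iteration is more reliable:
a_0 = 4, a_1 = 4, a_2 = 16, a_3 = 16, a_4 = 64, a_5 = 64, a_6 = 256, a_7 = 256, a_8 = 1024, a_9 = 1024, a_10 = 4096.
So a_10 = 4096.

4096


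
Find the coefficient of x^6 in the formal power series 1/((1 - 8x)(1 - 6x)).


By partial fractions or Cauchy convolution:
The coefficient equals sum_{k=0}^{6} 8^k * 6^(6-k).
= 908608

908608


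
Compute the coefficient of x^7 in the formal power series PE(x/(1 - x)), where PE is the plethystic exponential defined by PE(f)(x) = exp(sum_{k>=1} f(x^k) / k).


For f(x) = x/(1 - x) we have
sum_{k>=1} f(x^k) / k = sum_{k>=1} (1/k) * x^k / (1 - x^k) = sum_{k, m >= 1} x^(k m) / k,
which after exponentiating simplifies to
PE(x/(1 - x)) = prod_{k>=1} 1 / (1 - x^k).
This is the generating function for the partition function p(n), so the coefficient of x^7 is p(7).
Computing p(7) by dynamic programming over parts 1, 2, ..., 7: p(7) = 15.

15


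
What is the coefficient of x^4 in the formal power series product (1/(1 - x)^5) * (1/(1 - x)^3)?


Combine the factors: (1/(1 - x)^5) * (1/(1 - x)^3) = 1/(1 - x)^8.
Then use 1/(1 - x)^r = sum_{k>=0} C(k + r - 1, r - 1) x^k with r = 8 and k = 4:
C(11, 7) = 330.

330


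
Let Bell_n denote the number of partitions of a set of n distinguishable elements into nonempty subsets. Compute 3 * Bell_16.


Bell_16 can be computed from the Bell triangle or from Dobinski's identity Bell_n = (1/e) * sum_{k>=0} k^n / k!.
Computing Bell_16 = 10480142147.
Then 3 * 10480142147 = 31440426441.

31440426441


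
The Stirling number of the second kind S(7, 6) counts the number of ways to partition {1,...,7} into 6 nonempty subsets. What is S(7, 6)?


Using the explicit formula S(n,k) = (1/k!) sum_{j=0}^{k} (-1)^(k-j) C(k,j) j^n:
S(7, 6) = 21
Equivalently, S(n,k) is n! times the coefficient of x^n in the EGF (e^x - 1)^k / k!.

21


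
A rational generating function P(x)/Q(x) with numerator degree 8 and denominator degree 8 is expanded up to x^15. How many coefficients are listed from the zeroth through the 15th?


Expanding up to x^15 gives the coefficients for x^0, x^1, ..., x^15.
That is 15 + 1 = 16 coefficients in total.

16


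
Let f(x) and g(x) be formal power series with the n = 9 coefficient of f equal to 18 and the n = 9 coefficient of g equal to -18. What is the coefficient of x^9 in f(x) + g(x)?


Addition of formal power series is termwise.
The coefficient of x^9 in f + g = 18 + -18
= 0

0


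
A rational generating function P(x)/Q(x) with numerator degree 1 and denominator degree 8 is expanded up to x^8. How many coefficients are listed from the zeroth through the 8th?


Expanding up to x^8 gives the coefficients for x^0, x^1, ..., x^8.
That is 8 + 1 = 9 coefficients in total.

9


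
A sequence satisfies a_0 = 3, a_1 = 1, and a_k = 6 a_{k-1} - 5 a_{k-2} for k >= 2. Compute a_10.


The characteristic equation is t^2 - 6 t + 5 = 0, with roots r_1 = 5 and r_2 = 1 (so c_1 = r_1 + r_2, c_2 = -r_1 r_2 as required).
One can use the closed form a_n = A r_1^n + B r_2^n, but direct iteration is more reliable:
a_0 = 3, a_1 = 1, a_2 = -9, a_3 = -59, a_4 = -309, a_5 = -1559, a_6 = -7809, a_7 = -39059, a_8 = -195309, a_9 = -976559, a_10 = -4882809.
So a_10 = -4882809.

-4882809


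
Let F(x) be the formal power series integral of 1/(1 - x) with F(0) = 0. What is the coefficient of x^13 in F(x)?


1/(1 - x) = sum_{k>=0} x^k. Integrating termwise and using F(0) = 0 gives
F(x) = sum_{k>=0} x^(k+1) / (k+1) = sum_{m>=1} x^m / m = -ln(1 - x).
So the coefficient of x^13 is 1/13 = 1/13.

1/13


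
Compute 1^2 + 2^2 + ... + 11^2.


This power sum has a closed form given by Faulhaber's formula
sum_{k=1}^{m} k^p = (1 / (p + 1)) * sum_{j=0}^{p} C(p + 1, j) B_j m^(p + 1 - j),
but for small m direct computation is fastest:
1 + 4 + 9 + 16 + 25 + 36 + 49 + 64 + 81 + 100 + 121 = 506.

506


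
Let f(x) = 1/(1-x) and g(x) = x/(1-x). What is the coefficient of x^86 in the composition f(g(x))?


First simplify the composition: f(g(x)) = 1/(1 - x/(1-x)) = (1-x)/((1-x) - x) = (1-x)/(1-2x).
Now extract the coefficient. Write (1-x)/(1-2x) = 1/(1-2x) - x/(1-2x).
The coefficient of x^n in 1/(1-2x) is 2^n, and in x/(1-2x) is 2^(n-1) (for n >= 1).
So the coefficient of x^86 is 2^86 - 2^85 = 77371252455336267181195264 - 38685626227668133590597632 = 38685626227668133590597632.

38685626227668133590597632


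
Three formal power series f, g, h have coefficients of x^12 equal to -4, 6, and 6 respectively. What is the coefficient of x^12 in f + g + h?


Series addition is componentwise:
-4 + 6 + 6
= 8

8


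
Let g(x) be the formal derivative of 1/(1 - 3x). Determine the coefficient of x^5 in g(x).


Differentiate termwise: d/dx sum_{k>=0} 3^k x^k = sum_{k>=1} k 3^k x^(k-1) = sum_{j>=0} (j+1) 3^(j+1) x^j.
Equivalently, d/dx [1/(1 - 3x)] = 3/(1 - 3x)^2.
For j = 5: 6 * 3^6 = 6 * 729 = 4374.

4374


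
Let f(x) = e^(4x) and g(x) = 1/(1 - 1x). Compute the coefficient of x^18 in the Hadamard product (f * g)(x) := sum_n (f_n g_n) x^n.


Expanding: f_k = 4^k/k! (from e^(4x)) and g_k = 1^k (from 1/(1 - 1x)). So the Hadamard coefficient (f * g)_k = 4^k 1^k / k! = (4)^k / k!.
For k = 18: 4^18/18! = 68719476736/6402373705728000 = 1048576/97692469875.

1048576/97692469875


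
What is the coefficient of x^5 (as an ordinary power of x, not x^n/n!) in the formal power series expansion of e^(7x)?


The exponential series is e^y = sum_{k>=0} y^k / k!. Substituting y = 7x gives
e^(7x) = sum_{k>=0} 7^k x^k / k!.
So the coefficient of x^n is a^n/n! with a = 7, n = 5:
7^5 / 5! = 16807/120 = 16807/120

16807/120


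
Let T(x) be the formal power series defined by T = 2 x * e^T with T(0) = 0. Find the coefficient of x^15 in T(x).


Apply the Lagrange inversion formula: if T = 2 x * phi(T) with phi(t) = e^t, then
[x^n] T = 2^n * (1/n) [t^(n-1)] phi(t)^n = 2^n * (1/n) [t^(n-1)] e^(n t) = 2^n * (1/n) * n^(n-1) / (n-1)! = 2^n * n^(n-1) / n!.
When c = 1 this is the Cayley count of rooted labeled trees on n vertices, divided by n!.
For n = 15: 2^15 * 15^14 / 15! = 32768 * 29192926025390625/1307674368000 = 5125781250000/7007.

5125781250000/7007


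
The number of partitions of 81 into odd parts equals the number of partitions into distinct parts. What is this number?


Computing partitions of 81 into odd parts (1, 3, 5, ...):
Using the generating function prod_{k>=0} 1/(1-x^(2k+1)),
the count is 84756

84756


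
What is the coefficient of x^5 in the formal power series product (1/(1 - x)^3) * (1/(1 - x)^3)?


Combine the factors: (1/(1 - x)^3) * (1/(1 - x)^3) = 1/(1 - x)^6.
Then use 1/(1 - x)^r = sum_{k>=0} C(k + r - 1, r - 1) x^k with r = 6 and k = 5:
C(10, 5) = 252.

252


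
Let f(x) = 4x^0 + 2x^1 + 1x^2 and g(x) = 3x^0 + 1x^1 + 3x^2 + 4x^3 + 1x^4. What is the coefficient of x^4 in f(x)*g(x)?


Cauchy product at x^4:
4*1 + 2*4 + 1*3
= 15

15


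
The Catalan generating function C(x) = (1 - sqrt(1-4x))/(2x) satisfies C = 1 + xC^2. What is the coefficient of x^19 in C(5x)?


Substituting x -> 5x scales the n-th coefficient by 5^n, so [x^19] C(5x) = 5^19 * C_19.
C_19 = C(2*19, 19)/(20) = 35345263800/20 = 1767263190.
So 5^19 * 1767263190 = 19073486328125 * 1767263190 = 33707870292663574218750.

33707870292663574218750


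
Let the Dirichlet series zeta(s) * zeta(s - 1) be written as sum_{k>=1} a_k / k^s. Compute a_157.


Convolution gives a_k = sum_{d | k} d * 1 = sum_{d | k} d = sigma(k), the sum of positive divisors of k.
For k = 157, the divisors are 1, 157, so
sigma(157) = 1 + 157 = 158.

158


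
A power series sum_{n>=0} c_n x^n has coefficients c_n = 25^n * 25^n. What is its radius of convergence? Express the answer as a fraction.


By the root test (Cauchy-Hadamard), the radius is R = 1 / limsup_n |c_n|^(1/n).
Here |c_n|^(1/n) = (25^n * 25^n)^(1/n) = 25 * 25 = 625 for all n.
So R = 1/625 = 1/625.

1/625


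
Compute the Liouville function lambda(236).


The Liouville function is lambda(k) = (-1)^Omega(k), where Omega(k) counts the prime factors of k with multiplicity.
Factoring: 236 = 2 * 2 * 59, so Omega(236) = 3.
lambda(236) = (-1)^3 = -1.

-1


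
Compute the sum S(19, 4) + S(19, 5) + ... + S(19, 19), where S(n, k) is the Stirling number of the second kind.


By definition, S(n, k) counts partitions of an n-set into exactly k nonempty blocks.
Computing row n = 19 for k = 4..19:
S(19, k): 11259666950, 147589284710, 693081601779, 1492924634839, 1709751003480, 1144614626805, 477297033785, 129413217791, 23466951300, 2892439160, 243577530, 13916778, 527136, 12597, 171, 1
Sum = 5832548494812.

5832548494812


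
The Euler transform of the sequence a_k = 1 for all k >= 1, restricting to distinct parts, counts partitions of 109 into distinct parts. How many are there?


Partitions of 109 into distinct parts can be computed via generating function.
Product (1+x)(1+x^2)(1+x^3)...
The coefficient of x^109 = 927406

927406


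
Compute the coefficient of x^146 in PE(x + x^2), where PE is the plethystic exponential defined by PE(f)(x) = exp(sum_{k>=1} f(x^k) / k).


With f(x) = x + x^2, the exponent is sum_{k>=1} (x^k + x^(2k)) / k = -ln(1 - x) - ln(1 - x^2). Exponentiating:
PE(x + x^2) = 1 / ((1 - x)(1 - x^2)).
This is the generating function for partitions of n into parts of size 1 or 2. The number of 2's can be any j in 0..73, and the rest are 1's, so
[x^146] = floor(146/2) + 1 = 74.

74


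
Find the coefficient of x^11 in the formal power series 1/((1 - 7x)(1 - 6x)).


By partial fractions or Cauchy convolution:
The coefficient equals sum_{k=0}^{11} 7^k * 6^(11-k).
= 11664504865

11664504865


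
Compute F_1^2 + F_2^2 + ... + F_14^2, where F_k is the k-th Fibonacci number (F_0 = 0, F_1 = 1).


There is a standard identity sum_{k=0}^{N} F_k^2 = F_N * F_{N+1} (proved inductively from the telescoping relation F_k^2 = F_k F_{k+1} - F_{k-1} F_k). Then
sum_{k=1}^{14} F_k^2 = F_14 F_15 - F_0 F_1.
Computing: F_14 = 377, F_15 = 610, F_0 = 0, F_1 = 1.
Sum = 377 * 610 - 0 * 1 = 229970.

229970


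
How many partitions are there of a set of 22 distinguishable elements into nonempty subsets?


Bell_22 can be computed from the Bell triangle or from Dobinski's identity Bell_n = (1/e) * sum_{k>=0} k^n / k!.
Computing Bell_22 = 4506715738447323.

4506715738447323


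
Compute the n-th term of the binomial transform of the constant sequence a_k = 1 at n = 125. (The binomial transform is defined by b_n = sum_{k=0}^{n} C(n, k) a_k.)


With a_k = 1 for all k, b_n = sum_{k=0}^{n} C(n, k) = 2^n by the binomial theorem.
For n = 125: 2^125 = 42535295865117307932921825928971026432.

42535295865117307932921825928971026432


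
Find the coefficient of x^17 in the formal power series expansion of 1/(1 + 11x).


Write 1/(1 + c x) = 1/(1 - (-c) x) and apply the geometric-series identity
1/(1 - y) = sum_{k>=0} y^k to get 1/(1 + c x) = sum_{k>=0} (-c)^k x^k.
So the coefficient of x^k is (-c)^k = (-1)^k * c^k.
Here c = 11 and k = 17:
(-11)^17 = -1 * 505447028499293771 = -505447028499293771

-505447028499293771


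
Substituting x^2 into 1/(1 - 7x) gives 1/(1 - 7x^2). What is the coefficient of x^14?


The coefficient of x^(2m) in 1/(1 - 7x^2) is 7^m.
With n = 14 = 2*7, the coefficient is 7^7 = 823543.

823543


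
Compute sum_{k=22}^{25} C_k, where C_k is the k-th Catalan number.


C_22 through C_25: 91482563640, 343059613650, 1289904147324, 4861946401452
Sum = 91482563640 + 343059613650 + 1289904147324 + 4861946401452
= 6586392726066

6586392726066


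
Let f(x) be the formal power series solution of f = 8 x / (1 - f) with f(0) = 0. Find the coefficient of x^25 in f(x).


Apply Lagrange inversion: f = 8 x * phi(f) with phi(t) = 1/(1 - t), so
[x^n] f = 8^n * (1/n) [t^(n-1)] phi(t)^n = 8^n * (1/n) [t^(n-1)] (1 - t)^(-n) = 8^n * (1/n) C(2n - 2, n - 1) = 8^n * C_{n-1}.
For n = 25: C_24 = C(48, 24) / 25 = 32247603683100/25 = 1289904147324.
With the 8^25 = 37778931862957161709568 factor, the coefficient is 37778931862957161709568 * 1289904147324 = 48731200891499252496119493172396032.

48731200891499252496119493172396032


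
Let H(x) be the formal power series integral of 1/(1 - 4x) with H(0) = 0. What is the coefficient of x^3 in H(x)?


1/(1 - 4x) = sum_{k>=0} 4^k x^k. Integrating termwise with H(0) = 0:
H(x) = sum_{k>=0} 4^k x^(k+1) / (k+1) = sum_{m>=1} 4^(m-1) x^m / m.
For m = 3: 4^2/3 = 16/3 = 16/3.

16/3


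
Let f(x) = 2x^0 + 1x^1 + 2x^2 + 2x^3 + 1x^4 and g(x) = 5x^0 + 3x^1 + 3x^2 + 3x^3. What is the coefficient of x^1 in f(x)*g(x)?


Cauchy product at x^1:
2*3 + 1*5
= 11

11


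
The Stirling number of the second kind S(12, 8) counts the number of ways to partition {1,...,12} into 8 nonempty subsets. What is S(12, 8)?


Using the explicit formula S(n,k) = (1/k!) sum_{j=0}^{k} (-1)^(k-j) C(k,j) j^n:
S(12, 8) = 159027
Equivalently, S(n,k) is n! times the coefficient of x^n in the EGF (e^x - 1)^k / k!.

159027


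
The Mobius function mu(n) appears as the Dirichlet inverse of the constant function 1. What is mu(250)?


250 has a squared prime factor, so mu(250) = 0.
Factorization reveals a repeated prime.

0


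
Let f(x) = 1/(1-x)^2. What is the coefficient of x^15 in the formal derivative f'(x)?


Differentiate: d/dx [ 1/(1-x)^r ] = r / (1-x)^(r+1).
Here r = 2, so f'(x) = 2 / (1-x)^3.
The expansion of 1/(1-x)^(r+1) has coefficient of x^n equal to C(n+r, r).
So the coefficient of x^15 in f'(x) is
2 * C(17, 2) = 2 * 136 = 272

272


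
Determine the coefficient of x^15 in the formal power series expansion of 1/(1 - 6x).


The geometric series identity gives 1/(1 - c x) = sum_{k>=0} c^k x^k, so the coefficient of x^k is c^k.
Here c = 6 and k = 15.
Computing: 6^15 = 470184984576

470184984576


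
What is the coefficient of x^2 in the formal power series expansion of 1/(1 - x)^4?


The expansion 1/(1 - x)^r = sum_{k>=0} C(k + r - 1, r - 1) x^k follows from the multiset / negative-binomial theorem (or from repeated differentiation of the geometric series).
For r = 4 and k = 2:
C(5, 3) = 120 / (6 * 2) = 10.

10


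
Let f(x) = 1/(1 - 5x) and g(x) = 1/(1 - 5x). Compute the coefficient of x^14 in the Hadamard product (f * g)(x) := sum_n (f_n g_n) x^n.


f has coefficients f_k = 5^k and g has coefficients g_k = 5^k, so the Hadamard product has coefficient (f*g)_k = 5^k * 5^k = 25^k.
For k = 14: 25^14 = 37252902984619140625.

37252902984619140625


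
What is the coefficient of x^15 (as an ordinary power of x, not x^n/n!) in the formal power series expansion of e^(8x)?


The exponential series is e^y = sum_{k>=0} y^k / k!. Substituting y = 8x gives
e^(8x) = sum_{k>=0} 8^k x^k / k!.
So the coefficient of x^n is a^n/n! with a = 8, n = 15:
8^15 / 15! = 35184372088832/1307674368000 = 17179869184/638512875

17179869184/638512875


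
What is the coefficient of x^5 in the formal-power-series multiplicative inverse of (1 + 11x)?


The inverse is 1/(1 + 11x). Apply the geometric identity 1/(1 - y) = sum_{k>=0} y^k with y = -11x:
1/(1 + 11x) = sum_{k>=0} (-11)^k x^k.
So the coefficient of x^5 is (-11)^5 = -161051.

-161051


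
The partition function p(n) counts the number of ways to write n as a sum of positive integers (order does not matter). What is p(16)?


Using the generating function prod_{k>=1} 1/(1-x^k), we compute p(16).
By dynamic programming over parts 1 through 16:
p(16) = 231

231


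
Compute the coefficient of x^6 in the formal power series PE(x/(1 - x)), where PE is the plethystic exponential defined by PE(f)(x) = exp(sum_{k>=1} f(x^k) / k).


For f(x) = x/(1 - x) we have
sum_{k>=1} f(x^k) / k = sum_{k>=1} (1/k) * x^k / (1 - x^k) = sum_{k, m >= 1} x^(k m) / k,
which after exponentiating simplifies to
PE(x/(1 - x)) = prod_{k>=1} 1 / (1 - x^k).
This is the generating function for the partition function p(n), so the coefficient of x^6 is p(6).
Computing p(6) by dynamic programming over parts 1, 2, ..., 6: p(6) = 11.

11


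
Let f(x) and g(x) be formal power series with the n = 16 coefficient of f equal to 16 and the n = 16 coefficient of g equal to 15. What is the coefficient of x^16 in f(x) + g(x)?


Addition of formal power series is termwise.
The coefficient of x^16 in f + g = 16 + 15
= 31

31


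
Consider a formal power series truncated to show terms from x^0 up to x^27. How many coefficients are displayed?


From x^0 to x^27 inclusive, the count is 27 - 0 + 1 = 28.

28


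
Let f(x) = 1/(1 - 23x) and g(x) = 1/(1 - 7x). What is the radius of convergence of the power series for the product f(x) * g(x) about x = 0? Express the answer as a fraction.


The radius of 1/(1 - 23x) is 1/23 (nearest singularity at x = 1/23), and the radius of 1/(1 - 7x) is 1/7.
The product f(x)*g(x) = 1/((1 - 23x)(1 - 7x)) has singularities at both 1/23 and 1/7, so its radius of convergence is the distance to the nearest one:
min(1/23, 1/7) = 1/23.

1/23


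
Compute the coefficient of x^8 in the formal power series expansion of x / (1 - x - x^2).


Let f(x) = sum_{k>=0} a_k x^k. Multiplying f(x) * (1 - x - x^2) = x and matching coefficients gives a_0 = 0, a_1 = 1, and a_k = a_{k-1} + a_{k-2} for k >= 2. These are the Fibonacci numbers F_k.
Iterating from F_0 = 0, F_1 = 1:
F_0=0, F_1=1, F_2=1, F_3=2, F_4=3, F_5=5, F_6=8, F_7=13, F_8=21
F_8 = 21.

21


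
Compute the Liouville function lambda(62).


The Liouville function is lambda(k) = (-1)^Omega(k), where Omega(k) counts the prime factors of k with multiplicity.
Factoring: 62 = 2 * 31, so Omega(62) = 2.
lambda(62) = (-1)^2 = 1.

1


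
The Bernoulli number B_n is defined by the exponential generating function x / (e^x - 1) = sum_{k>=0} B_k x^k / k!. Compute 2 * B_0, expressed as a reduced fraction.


Bernoulli numbers can also be computed recursively via B_0 = 1 and sum_{j=0}^{m} C(m+1, j) B_j = 0 for m >= 1. Odd-index Bernoulli numbers vanish for k >= 3.
Computing B_0 = 1, so 2 * B_0 = 2 * 1 = 2.

2
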